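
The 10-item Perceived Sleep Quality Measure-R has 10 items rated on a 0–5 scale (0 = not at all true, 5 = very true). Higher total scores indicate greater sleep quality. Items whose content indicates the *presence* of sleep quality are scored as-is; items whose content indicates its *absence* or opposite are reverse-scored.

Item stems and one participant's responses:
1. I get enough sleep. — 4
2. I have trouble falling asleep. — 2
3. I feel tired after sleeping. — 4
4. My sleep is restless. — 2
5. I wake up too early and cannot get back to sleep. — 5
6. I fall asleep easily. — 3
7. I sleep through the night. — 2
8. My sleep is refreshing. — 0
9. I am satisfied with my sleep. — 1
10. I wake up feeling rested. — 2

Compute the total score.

Items 2, 3, 4, 5 describe the absence/opposite of sleep quality → reverse-score.
reversed = (0+5) − raw = 5 − raw.
  item 1: 4
  item 2: 5 − 2 = 3
  item 3: 5 − 4 = 1
  item 4: 5 − 2 = 3
  item 5: 5 − 5 = 0
  item 6: 3
  item 7: 2
  item 8: 0
  item 9: 1
  item 10: 2
Total = 4 + 3 + 1 + 3 + 0 + 3 + 2 + 0 + 1 + 2 = 19

19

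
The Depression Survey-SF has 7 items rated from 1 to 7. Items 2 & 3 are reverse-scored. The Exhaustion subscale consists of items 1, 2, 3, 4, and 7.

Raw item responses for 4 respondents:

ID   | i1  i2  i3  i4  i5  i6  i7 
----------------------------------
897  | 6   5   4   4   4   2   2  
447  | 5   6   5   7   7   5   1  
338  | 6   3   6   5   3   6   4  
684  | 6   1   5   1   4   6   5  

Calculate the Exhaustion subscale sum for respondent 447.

Respondent 447 raw: 5, 6, 5, 7, 7, 5, 1.
Exhaustion items: 1, 2, 3, 4, 7.
Reverse-coded (reversed = (1+7) − raw = 8 − raw):
  item 1: 5
  item 2: 8 − 6 = 2
  item 3: 8 − 5 = 3
  item 4: 7
  item 7: 1
Sum = 5 + 2 + 3 + 7 + 1 = 18

18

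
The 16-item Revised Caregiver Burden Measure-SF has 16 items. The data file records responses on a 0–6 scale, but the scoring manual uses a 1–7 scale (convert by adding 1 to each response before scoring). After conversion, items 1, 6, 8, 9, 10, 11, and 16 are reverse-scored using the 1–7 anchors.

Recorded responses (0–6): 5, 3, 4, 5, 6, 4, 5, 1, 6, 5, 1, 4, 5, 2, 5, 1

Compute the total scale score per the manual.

74

Convert to 1–7: 6, 4, 5, 6, 7, 5, 6, 2, 7, 6, 2, 5, 6, 3, 6, 2
Reverse-coded (reversed = (1+7) − raw = 8 − raw):
  item 1: 8 − 6 = 2
  item 6: 8 − 5 = 3
  item 8: 8 − 2 = 6
  item 9: 8 − 7 = 1
  item 10: 8 − 6 = 2
  item 11: 8 − 2 = 6
  item 16: 8 − 2 = 6
Scored: 2, 4, 5, 6, 7, 3, 6, 6, 1, 2, 6, 5, 6, 3, 6, 6
Total = 74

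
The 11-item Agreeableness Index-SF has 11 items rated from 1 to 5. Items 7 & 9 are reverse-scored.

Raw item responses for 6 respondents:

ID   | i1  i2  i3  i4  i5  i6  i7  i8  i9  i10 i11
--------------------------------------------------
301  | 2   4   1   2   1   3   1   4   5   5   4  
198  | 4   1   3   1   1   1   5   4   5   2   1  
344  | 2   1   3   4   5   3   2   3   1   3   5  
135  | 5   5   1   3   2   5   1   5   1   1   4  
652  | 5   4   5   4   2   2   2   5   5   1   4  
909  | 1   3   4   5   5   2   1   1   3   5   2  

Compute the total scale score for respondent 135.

41

Respondent 135 raw: 5, 5, 1, 3, 2, 5, 1, 5, 1, 1, 4.
Reverse-coded (on a 1–5 scale, reversed = 6 − raw):
  item 1: 5
  item 2: 5
  item 3: 1
  item 4: 3
  item 5: 2
  item 6: 5
  item 7: 6 − 1 = 5
  item 8: 5
  item 9: 6 − 1 = 5
  item 10: 1
  item 11: 4
Sum = 5 + 5 + 1 + 3 + 2 + 5 + 5 + 5 + 5 + 1 + 4 = 41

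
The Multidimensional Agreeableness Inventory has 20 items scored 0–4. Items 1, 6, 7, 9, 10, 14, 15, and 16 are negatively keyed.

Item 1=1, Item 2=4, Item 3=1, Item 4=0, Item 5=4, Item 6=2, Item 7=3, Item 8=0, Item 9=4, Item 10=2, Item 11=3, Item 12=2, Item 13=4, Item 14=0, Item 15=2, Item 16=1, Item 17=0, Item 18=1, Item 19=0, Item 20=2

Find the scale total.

Negatively keyed items use 4 − raw:
  item 1: 4 − 1 = 3
  item 6: 4 − 2 = 2
  item 7: 4 − 3 = 1
  item 9: 4 − 4 = 0
  item 10: 4 − 2 = 2
  item 14: 4 − 0 = 4
  item 15: 4 − 2 = 2
  item 16: 4 − 1 = 3
After reverse-coding: 3, 4, 1, 0, 4, 2, 1, 0, 0, 2, 3, 2, 4, 4, 2, 3, 0, 1, 0, 2
Total = 3 + 4 + 1 + 0 + 4 + 2 + 1 + 0 + 0 + 2 + 3 + 2 + 4 + 4 + 2 + 3 + 0 + 1 + 0 + 2 = 38

38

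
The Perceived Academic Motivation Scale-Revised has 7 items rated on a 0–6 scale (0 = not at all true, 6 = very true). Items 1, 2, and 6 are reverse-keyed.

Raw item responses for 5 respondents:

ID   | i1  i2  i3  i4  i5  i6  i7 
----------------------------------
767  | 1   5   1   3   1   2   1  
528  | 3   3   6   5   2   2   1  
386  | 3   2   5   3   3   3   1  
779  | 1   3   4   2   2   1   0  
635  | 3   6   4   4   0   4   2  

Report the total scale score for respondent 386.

Respondent 386 raw: 3, 2, 5, 3, 3, 3, 1.
Reverse-coded (on a 0–6 scale, reversed = 6 − raw):
  item 1: 6 − 3 = 3
  item 2: 6 − 2 = 4
  item 3: 5
  item 4: 3
  item 5: 3
  item 6: 6 − 3 = 3
  item 7: 1
Sum = 3 + 4 + 5 + 3 + 3 + 3 + 1 = 22

22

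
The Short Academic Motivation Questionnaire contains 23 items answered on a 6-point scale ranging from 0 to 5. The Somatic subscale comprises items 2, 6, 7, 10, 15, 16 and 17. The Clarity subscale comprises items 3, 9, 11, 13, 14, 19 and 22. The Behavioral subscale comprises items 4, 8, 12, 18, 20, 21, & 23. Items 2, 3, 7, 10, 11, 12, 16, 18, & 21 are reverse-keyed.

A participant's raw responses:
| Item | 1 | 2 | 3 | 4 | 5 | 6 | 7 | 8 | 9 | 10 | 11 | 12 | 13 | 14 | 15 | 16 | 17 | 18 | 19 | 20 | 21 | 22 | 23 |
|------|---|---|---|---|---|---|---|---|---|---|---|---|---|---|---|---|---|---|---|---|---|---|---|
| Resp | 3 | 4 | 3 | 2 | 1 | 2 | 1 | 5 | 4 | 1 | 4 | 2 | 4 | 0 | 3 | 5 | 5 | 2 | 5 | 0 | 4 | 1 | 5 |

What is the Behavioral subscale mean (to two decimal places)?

Behavioral items: 4, 8, 12, 18, 20, 21, 23.
Of these, items 12, 18, & 21 are reverse-keyed; reversed = (0+5) − raw = 5 − raw.
  item 4: 2
  item 8: 5
  item 12: 5 − 2 = 3
  item 18: 5 − 2 = 3
  item 20: 0
  item 21: 5 − 4 = 1
  item 23: 5
Sum = 2 + 5 + 3 + 3 + 0 + 1 + 5 = 19
Mean = 19 / 7 = 2.71

2.71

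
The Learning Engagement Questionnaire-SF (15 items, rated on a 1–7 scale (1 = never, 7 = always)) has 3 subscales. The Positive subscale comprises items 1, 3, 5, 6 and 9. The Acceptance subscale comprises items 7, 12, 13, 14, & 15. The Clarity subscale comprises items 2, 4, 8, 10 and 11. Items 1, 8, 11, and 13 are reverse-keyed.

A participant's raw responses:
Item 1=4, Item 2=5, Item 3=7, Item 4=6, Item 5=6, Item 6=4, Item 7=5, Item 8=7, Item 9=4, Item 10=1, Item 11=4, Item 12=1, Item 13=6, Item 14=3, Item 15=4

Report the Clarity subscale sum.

17

Clarity items: 2, 4, 8, 10, 11.
Of these, items 8 and 11 are reverse-keyed; on a 1–7 scale, reversed = 8 − raw.
  item 2: 5
  item 4: 6
  item 8: 8 − 7 = 1
  item 10: 1
  item 11: 8 − 4 = 4
Sum = 5 + 6 + 1 + 1 + 4 = 17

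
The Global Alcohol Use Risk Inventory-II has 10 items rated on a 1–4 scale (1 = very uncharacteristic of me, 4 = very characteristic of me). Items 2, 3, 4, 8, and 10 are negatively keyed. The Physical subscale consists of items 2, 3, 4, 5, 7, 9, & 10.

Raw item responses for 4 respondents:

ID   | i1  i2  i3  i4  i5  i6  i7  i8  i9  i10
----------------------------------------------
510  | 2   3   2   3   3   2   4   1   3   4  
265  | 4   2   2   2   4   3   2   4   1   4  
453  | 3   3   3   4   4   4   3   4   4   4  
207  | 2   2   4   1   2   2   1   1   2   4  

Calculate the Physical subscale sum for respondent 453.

17

Respondent 453 raw: 3, 3, 3, 4, 4, 4, 3, 4, 4, 4.
Physical items: 2, 3, 4, 5, 7, 9, 10.
Reverse-coded (on a 1–4 scale, reversed = 5 − raw):
  item 2: 5 − 3 = 2
  item 3: 5 − 3 = 2
  item 4: 5 − 4 = 1
  item 5: 4
  item 7: 3
  item 9: 4
  item 10: 5 − 4 = 1
Sum = 2 + 2 + 1 + 4 + 3 + 4 + 1 = 17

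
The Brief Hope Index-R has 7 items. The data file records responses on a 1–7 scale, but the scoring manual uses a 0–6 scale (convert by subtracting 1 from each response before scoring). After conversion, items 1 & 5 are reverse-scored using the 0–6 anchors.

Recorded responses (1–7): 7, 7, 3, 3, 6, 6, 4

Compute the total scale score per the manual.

Convert to 0–6: 6, 6, 2, 2, 5, 5, 3
Reverse-coded (on a 0–6 scale, reversed = 6 − raw):
  item 1: 6 − 6 = 0
  item 5: 6 − 5 = 1
Scored: 0, 6, 2, 2, 1, 5, 3
Total = 19

19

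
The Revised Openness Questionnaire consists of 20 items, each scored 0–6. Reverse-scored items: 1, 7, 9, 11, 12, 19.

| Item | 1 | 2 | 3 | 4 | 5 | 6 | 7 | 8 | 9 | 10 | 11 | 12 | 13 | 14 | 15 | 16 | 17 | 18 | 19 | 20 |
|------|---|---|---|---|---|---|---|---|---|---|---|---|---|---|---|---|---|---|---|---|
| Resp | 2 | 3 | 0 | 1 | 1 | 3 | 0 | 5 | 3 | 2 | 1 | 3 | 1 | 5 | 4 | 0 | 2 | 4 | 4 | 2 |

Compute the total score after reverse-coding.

Reverse-coded items (reverse-coded value = 6 − response):
  item 1: 6 − 2 = 4
  item 7: 6 − 0 = 6
  item 9: 6 − 3 = 3
  item 11: 6 − 1 = 5
  item 12: 6 − 3 = 3
  item 19: 6 − 4 = 2
After reverse-coding: 4, 3, 0, 1, 1, 3, 6, 5, 3, 2, 5, 3, 1, 5, 4, 0, 2, 4, 2, 2
Total = 4 + 3 + 0 + 1 + 1 + 3 + 6 + 5 + 3 + 2 + 5 + 3 + 1 + 5 + 4 + 0 + 2 + 4 + 2 + 2 = 56

56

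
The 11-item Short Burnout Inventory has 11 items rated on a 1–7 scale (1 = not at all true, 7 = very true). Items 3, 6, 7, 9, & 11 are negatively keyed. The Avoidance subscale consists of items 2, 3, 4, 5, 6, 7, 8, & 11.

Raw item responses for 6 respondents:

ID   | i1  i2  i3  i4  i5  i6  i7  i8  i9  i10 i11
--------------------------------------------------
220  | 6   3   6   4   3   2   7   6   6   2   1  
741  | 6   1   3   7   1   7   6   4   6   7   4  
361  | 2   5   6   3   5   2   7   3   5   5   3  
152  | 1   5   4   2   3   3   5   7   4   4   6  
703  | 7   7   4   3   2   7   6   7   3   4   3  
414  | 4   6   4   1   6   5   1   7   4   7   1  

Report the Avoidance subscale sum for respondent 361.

30

Respondent 361 raw: 2, 5, 6, 3, 5, 2, 7, 3, 5, 5, 3.
Avoidance items: 2, 3, 4, 5, 6, 7, 8, 11.
Reverse-coded (on a 1–7 scale, reversed = 8 − raw):
  item 2: 5
  item 3: 8 − 6 = 2
  item 4: 3
  item 5: 5
  item 6: 8 − 2 = 6
  item 7: 8 − 7 = 1
  item 8: 3
  item 11: 8 − 3 = 5
Sum = 5 + 2 + 3 + 5 + 6 + 1 + 3 + 5 = 30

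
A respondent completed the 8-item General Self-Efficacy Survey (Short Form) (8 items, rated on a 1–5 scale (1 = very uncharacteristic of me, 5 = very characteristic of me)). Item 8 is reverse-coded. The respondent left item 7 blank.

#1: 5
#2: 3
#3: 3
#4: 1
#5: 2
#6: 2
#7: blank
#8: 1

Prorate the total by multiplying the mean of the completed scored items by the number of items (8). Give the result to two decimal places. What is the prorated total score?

24.00

Reverse-coded (reversed = (1+5) − raw = 6 − raw):
  item 8: 6 − 1 = 5
Completed scored items (7 of 8): 5, 3, 3, 1, 2, 2, 5; sum = 21.
Person mean = 21 / 7 ≈ 3.0000
Prorated total = (21 / 7) × 8 = 24.00 (to 2 dp)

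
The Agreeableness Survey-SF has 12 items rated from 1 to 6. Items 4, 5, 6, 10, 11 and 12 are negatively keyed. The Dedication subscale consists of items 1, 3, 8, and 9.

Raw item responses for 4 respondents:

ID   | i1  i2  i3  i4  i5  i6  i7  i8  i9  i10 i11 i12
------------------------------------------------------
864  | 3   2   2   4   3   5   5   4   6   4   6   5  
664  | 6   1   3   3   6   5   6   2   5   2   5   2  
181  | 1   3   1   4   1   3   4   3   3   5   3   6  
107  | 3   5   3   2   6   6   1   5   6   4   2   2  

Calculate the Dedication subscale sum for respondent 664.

Respondent 664 raw: 6, 1, 3, 3, 6, 5, 6, 2, 5, 2, 5, 2.
Dedication items: 1, 3, 8, 9.
Reverse-coded (reversed = (1+6) − raw = 7 − raw):
  item 1: 6
  item 3: 3
  item 8: 2
  item 9: 5
Sum = 6 + 3 + 2 + 5 = 16

16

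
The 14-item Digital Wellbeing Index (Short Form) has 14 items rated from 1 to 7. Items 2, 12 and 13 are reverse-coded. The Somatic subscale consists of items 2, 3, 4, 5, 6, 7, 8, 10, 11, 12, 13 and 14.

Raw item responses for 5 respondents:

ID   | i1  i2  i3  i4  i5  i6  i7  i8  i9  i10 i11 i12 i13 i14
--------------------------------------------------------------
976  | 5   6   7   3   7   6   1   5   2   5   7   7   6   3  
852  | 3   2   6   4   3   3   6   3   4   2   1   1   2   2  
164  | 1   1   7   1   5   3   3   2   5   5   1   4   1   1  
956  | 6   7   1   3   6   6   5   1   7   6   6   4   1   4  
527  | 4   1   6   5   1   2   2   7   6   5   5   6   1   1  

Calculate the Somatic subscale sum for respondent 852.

49

Respondent 852 raw: 3, 2, 6, 4, 3, 3, 6, 3, 4, 2, 1, 1, 2, 2.
Somatic items: 2, 3, 4, 5, 6, 7, 8, 10, 11, 12, 13, 14.
Reverse-coded (reversed = (1+7) − raw = 8 − raw):
  item 2: 8 − 2 = 6
  item 3: 6
  item 4: 4
  item 5: 3
  item 6: 3
  item 7: 6
  item 8: 3
  item 10: 2
  item 11: 1
  item 12: 8 − 1 = 7
  item 13: 8 − 2 = 6
  item 14: 2
Sum = 6 + 6 + 4 + 3 + 3 + 6 + 3 + 2 + 1 + 7 + 6 + 2 = 49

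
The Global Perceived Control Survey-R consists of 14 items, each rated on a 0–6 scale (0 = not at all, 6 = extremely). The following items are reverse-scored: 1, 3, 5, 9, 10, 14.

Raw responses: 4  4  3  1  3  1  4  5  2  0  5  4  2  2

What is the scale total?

48

Raw sum = 40. Reverse-scored items: 1, 3, 5, 9, 10, 14; their raw sum = 14.
Each reversal replaces raw with 6 − raw, changing the total by 6 − 2·raw per item.
Total = 40 + 6·6 − 2·14 = 40 + 36 − 28 = 48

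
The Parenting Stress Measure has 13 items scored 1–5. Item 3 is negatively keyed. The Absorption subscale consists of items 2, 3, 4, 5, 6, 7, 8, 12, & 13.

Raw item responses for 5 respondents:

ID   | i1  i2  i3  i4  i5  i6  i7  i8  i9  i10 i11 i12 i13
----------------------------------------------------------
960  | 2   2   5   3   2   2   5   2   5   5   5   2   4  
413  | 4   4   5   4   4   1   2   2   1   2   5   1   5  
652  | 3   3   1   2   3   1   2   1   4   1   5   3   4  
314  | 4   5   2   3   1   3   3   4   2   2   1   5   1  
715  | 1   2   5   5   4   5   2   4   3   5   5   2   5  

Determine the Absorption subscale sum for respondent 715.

30

Respondent 715 raw: 1, 2, 5, 5, 4, 5, 2, 4, 3, 5, 5, 2, 5.
Absorption items: 2, 3, 4, 5, 6, 7, 8, 12, 13.
Reverse-coded (on a 1–5 scale, reversed = 6 − raw):
  item 2: 2
  item 3: 6 − 5 = 1
  item 4: 5
  item 5: 4
  item 6: 5
  item 7: 2
  item 8: 4
  item 12: 2
  item 13: 5
Sum = 2 + 1 + 5 + 4 + 5 + 2 + 4 + 2 + 5 = 30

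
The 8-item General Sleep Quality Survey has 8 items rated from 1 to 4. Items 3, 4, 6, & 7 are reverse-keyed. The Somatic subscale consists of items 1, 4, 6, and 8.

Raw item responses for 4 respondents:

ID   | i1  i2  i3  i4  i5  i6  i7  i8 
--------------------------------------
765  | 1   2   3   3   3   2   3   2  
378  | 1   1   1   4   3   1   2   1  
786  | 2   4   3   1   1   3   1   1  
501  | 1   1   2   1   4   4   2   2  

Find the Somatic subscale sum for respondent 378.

7

Respondent 378 raw: 1, 1, 1, 4, 3, 1, 2, 1.
Somatic items: 1, 4, 6, 8.
Reverse-coded (on a 1–4 scale, reversed = 5 − raw):
  item 1: 1
  item 4: 5 − 4 = 1
  item 6: 5 − 1 = 4
  item 8: 1
Sum = 1 + 1 + 4 + 1 = 7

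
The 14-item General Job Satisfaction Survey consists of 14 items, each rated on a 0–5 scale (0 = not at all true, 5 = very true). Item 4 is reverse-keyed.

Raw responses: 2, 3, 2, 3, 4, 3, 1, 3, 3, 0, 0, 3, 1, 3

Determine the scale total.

30

Reverse-coded items (reverse-coded value = 5 − response):
  item 4: 5 − 3 = 2
Scored items: 2, 3, 2, 2, 4, 3, 1, 3, 3, 0, 0, 3, 1, 3
Total = 2 + 3 + 2 + 2 + 4 + 3 + 1 + 3 + 3 + 0 + 0 + 3 + 1 + 3 = 30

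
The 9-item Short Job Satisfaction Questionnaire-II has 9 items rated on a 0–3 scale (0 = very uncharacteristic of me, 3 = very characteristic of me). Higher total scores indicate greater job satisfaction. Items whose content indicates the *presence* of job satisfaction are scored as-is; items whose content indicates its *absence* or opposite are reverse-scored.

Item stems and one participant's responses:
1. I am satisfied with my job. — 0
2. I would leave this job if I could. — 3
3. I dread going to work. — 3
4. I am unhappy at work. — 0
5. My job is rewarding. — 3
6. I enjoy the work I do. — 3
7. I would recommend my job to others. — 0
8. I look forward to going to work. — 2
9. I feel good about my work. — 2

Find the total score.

13

Items 2, 3, 4 describe the absence/opposite of job satisfaction → reverse-score.
reversed = (0+3) − raw = 3 − raw.
  item 1: 0
  item 2: 3 − 3 = 0
  item 3: 3 − 3 = 0
  item 4: 3 − 0 = 3
  item 5: 3
  item 6: 3
  item 7: 0
  item 8: 2
  item 9: 2
Total = 0 + 0 + 0 + 3 + 3 + 3 + 0 + 2 + 2 = 13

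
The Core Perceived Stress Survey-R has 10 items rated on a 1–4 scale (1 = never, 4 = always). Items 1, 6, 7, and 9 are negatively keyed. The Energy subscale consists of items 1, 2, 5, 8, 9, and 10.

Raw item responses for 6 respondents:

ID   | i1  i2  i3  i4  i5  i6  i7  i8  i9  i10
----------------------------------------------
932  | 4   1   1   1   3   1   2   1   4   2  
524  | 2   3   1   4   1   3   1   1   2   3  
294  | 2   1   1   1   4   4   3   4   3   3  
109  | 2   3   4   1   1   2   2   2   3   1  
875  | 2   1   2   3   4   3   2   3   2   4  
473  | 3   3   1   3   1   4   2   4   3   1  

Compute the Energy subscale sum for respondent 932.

9

Respondent 932 raw: 4, 1, 1, 1, 3, 1, 2, 1, 4, 2.
Energy items: 1, 2, 5, 8, 9, 10.
Reverse-coded (on a 1–4 scale, reversed = 5 − raw):
  item 1: 5 − 4 = 1
  item 2: 1
  item 5: 3
  item 8: 1
  item 9: 5 − 4 = 1
  item 10: 2
Sum = 1 + 1 + 3 + 1 + 1 + 2 = 9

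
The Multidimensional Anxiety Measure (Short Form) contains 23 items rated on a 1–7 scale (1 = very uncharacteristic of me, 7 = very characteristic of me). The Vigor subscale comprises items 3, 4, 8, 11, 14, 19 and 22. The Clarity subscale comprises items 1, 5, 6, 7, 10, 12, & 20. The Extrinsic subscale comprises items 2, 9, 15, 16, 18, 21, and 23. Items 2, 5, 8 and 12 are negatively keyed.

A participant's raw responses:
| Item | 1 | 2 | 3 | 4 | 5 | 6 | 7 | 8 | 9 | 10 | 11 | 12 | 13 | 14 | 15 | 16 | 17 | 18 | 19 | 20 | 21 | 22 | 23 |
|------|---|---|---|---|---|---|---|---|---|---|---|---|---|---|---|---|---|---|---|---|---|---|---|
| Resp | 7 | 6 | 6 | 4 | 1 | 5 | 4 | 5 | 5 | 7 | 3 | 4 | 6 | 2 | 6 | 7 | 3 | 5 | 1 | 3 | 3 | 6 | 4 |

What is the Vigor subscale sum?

Vigor items: 3, 4, 8, 11, 14, 19, 22.
Of these, item 8 is negatively keyed; reversed = (1+7) − raw = 8 − raw.
  item 3: 6
  item 4: 4
  item 8: 8 − 5 = 3
  item 11: 3
  item 14: 2
  item 19: 1
  item 22: 6
Sum = 6 + 4 + 3 + 3 + 2 + 1 + 6 = 25

25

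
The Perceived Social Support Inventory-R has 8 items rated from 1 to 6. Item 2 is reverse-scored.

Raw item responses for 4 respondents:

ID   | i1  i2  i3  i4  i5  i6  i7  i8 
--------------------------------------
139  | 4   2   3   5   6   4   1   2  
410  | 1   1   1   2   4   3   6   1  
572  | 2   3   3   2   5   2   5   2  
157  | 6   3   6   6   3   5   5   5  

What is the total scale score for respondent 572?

Respondent 572 raw: 2, 3, 3, 2, 5, 2, 5, 2.
Reverse-coded (on a 1–6 scale, reversed = 7 − raw):
  item 1: 2
  item 2: 7 − 3 = 4
  item 3: 3
  item 4: 2
  item 5: 5
  item 6: 2
  item 7: 5
  item 8: 2
Sum = 2 + 4 + 3 + 2 + 5 + 2 + 5 + 2 = 25

25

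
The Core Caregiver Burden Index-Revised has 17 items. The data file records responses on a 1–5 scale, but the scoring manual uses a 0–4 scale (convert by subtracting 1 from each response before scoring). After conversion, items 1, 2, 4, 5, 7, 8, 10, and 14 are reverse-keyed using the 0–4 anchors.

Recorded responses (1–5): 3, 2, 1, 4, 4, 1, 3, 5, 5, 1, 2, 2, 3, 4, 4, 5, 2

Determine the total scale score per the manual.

30

Convert to 0–4: 2, 1, 0, 3, 3, 0, 2, 4, 4, 0, 1, 1, 2, 3, 3, 4, 1
Reverse-coded (reversed = (0+4) − raw = 4 − raw):
  item 1: 4 − 2 = 2
  item 2: 4 − 1 = 3
  item 4: 4 − 3 = 1
  item 5: 4 − 3 = 1
  item 7: 4 − 2 = 2
  item 8: 4 − 4 = 0
  item 10: 4 − 0 = 4
  item 14: 4 − 3 = 1
Scored: 2, 3, 0, 1, 1, 0, 2, 0, 4, 4, 1, 1, 2, 1, 3, 4, 1
Total = 30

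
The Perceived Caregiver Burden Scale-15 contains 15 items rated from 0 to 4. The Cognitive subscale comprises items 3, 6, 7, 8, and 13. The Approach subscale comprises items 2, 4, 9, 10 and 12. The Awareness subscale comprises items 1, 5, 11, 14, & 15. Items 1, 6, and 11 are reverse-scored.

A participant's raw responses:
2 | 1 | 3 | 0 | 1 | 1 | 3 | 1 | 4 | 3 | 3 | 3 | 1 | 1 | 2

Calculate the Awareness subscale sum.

7

Awareness items: 1, 5, 11, 14, 15.
Of these, items 1 and 11 are reverse-scored; reverse-coded value = 4 − response.
  item 1: 4 − 2 = 2
  item 5: 1
  item 11: 4 − 3 = 1
  item 14: 1
  item 15: 2
Sum = 2 + 1 + 1 + 1 + 2 = 7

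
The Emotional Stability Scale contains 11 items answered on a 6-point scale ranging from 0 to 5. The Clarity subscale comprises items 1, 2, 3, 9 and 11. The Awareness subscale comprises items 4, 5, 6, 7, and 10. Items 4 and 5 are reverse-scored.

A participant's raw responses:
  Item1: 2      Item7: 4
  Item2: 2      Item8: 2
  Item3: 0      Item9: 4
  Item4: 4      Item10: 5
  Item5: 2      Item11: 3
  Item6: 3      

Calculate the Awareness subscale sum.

Awareness items: 4, 5, 6, 7, 10.
Of these, items 4 & 5 are reverse-scored; reversed = (0+5) − raw = 5 − raw.
  item 4: 5 − 4 = 1
  item 5: 5 − 2 = 3
  item 6: 3
  item 7: 4
  item 10: 5
Sum = 1 + 3 + 3 + 4 + 5 = 16

16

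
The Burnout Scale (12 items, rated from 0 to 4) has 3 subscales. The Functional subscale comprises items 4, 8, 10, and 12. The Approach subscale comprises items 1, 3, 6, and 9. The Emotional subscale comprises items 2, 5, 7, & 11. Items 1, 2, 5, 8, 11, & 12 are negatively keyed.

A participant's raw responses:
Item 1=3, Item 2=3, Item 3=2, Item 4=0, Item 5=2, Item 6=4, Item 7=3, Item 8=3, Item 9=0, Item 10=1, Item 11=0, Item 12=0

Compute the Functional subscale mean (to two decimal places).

Functional items: 4, 8, 10, 12.
Of these, items 8 & 12 are negatively keyed; reverse-coded value = 4 − response.
  item 4: 0
  item 8: 4 − 3 = 1
  item 10: 1
  item 12: 4 − 0 = 4
Sum = 0 + 1 + 1 + 4 = 6
Mean = 6 / 4 = 1.50

1.50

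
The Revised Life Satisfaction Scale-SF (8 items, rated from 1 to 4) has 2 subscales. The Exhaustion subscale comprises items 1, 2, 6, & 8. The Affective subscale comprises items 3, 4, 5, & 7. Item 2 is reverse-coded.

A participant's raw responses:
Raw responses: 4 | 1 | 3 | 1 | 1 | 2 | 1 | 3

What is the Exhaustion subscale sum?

13

Exhaustion items: 1, 2, 6, 8.
Of these, item 2 is reverse-coded; reversed = (1+4) − raw = 5 − raw.
  item 1: 4
  item 2: 5 − 1 = 4
  item 6: 2
  item 8: 3
Sum = 4 + 4 + 2 + 3 = 13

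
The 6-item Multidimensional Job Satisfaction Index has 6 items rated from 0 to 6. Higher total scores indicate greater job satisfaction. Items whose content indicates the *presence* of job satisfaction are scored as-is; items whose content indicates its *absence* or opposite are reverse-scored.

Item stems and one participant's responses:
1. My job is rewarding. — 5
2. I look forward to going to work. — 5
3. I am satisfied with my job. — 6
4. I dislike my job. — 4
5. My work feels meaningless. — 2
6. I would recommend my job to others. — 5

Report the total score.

Items 4, 5 describe the absence/opposite of job satisfaction → reverse-score.
reverse-coded value = 6 − response.
  item 1: 5
  item 2: 5
  item 3: 6
  item 4: 6 − 4 = 2
  item 5: 6 − 2 = 4
  item 6: 5
Total = 5 + 5 + 6 + 2 + 4 + 5 = 27

27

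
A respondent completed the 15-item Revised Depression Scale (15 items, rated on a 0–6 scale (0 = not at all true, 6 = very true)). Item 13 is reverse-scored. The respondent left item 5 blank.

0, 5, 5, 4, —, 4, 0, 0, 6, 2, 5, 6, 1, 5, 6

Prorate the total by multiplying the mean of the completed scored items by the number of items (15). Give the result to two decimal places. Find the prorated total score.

56.79

Reverse-coded (on a 0–6 scale, reversed = 6 − raw):
  item 13: 6 − 1 = 5
Completed scored items (14 of 15): 0, 5, 5, 4, 4, 0, 0, 6, 2, 5, 6, 5, 5, 6; sum = 53.
Person mean = 53 / 14 ≈ 3.7857
Prorated total = (53 / 14) × 15 = 56.79 (to 2 dp)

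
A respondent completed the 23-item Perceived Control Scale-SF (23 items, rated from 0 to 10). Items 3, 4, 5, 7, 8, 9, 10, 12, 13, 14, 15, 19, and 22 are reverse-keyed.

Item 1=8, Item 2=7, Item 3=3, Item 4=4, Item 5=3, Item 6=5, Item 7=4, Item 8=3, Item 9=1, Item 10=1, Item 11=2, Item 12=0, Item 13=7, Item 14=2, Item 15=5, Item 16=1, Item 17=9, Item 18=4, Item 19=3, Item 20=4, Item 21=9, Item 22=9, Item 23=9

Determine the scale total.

143

Apply reverse scoring (reverse-coded value = 10 − response):
  item 3: 10 − 3 = 7
  item 4: 10 − 4 = 6
  item 5: 10 − 3 = 7
  item 7: 10 − 4 = 6
  item 8: 10 − 3 = 7
  item 9: 10 − 1 = 9
  item 10: 10 − 1 = 9
  item 12: 10 − 0 = 10
  item 13: 10 − 7 = 3
  item 14: 10 − 2 = 8
  item 15: 10 − 5 = 5
  item 19: 10 − 3 = 7
  item 22: 10 − 9 = 1
Scored responses: 8, 7, 7, 6, 7, 5, 6, 7, 9, 9, 2, 10, 3, 8, 5, 1, 9, 4, 7, 4, 9, 1, 9
Total = 8 + 7 + 7 + 6 + 7 + 5 + 6 + 7 + 9 + 9 + 2 + 10 + 3 + 8 + 5 + 1 + 9 + 4 + 7 + 4 + 9 + 1 + 9 = 143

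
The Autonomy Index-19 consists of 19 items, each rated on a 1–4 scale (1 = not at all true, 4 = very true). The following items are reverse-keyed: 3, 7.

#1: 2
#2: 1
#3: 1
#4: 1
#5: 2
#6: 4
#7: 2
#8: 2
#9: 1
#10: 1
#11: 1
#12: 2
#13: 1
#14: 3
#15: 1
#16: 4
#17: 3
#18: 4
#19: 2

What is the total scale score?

42

Reversing items 3 & 7 with 5 − raw:
Total = 2 + 1 + (5−1) + 1 + 2 + 4 + (5−2) + 2 + 1 + 1 + 1 + 2 + 1 + 3 + 1 + 4 + 3 + 4 + 2
      = 2 + 1 + 4 + 1 + 2 + 4 + 3 + 2 + 1 + 1 + 1 + 2 + 1 + 3 + 1 + 4 + 3 + 4 + 2 = 42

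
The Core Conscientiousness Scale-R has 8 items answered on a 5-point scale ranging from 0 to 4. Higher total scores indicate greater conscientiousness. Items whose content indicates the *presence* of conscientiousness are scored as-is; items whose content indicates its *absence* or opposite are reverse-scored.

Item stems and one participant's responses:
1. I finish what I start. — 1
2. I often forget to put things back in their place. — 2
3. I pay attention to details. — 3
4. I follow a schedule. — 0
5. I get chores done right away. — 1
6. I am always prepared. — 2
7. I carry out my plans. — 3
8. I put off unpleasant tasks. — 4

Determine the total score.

Items 2, 8 describe the absence/opposite of conscientiousness → reverse-score.
on a 0–4 scale, reversed = 4 − raw.
  item 1: 1
  item 2: 4 − 2 = 2
  item 3: 3
  item 4: 0
  item 5: 1
  item 6: 2
  item 7: 3
  item 8: 4 − 4 = 0
Total = 1 + 2 + 3 + 0 + 1 + 2 + 3 + 0 = 12

12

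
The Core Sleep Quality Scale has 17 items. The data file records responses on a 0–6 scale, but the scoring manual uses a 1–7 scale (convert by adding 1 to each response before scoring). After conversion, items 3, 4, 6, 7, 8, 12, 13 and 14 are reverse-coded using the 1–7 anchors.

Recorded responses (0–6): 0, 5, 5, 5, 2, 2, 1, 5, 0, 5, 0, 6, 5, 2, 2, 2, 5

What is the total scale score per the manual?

55

Convert to 1–7: 1, 6, 6, 6, 3, 3, 2, 6, 1, 6, 1, 7, 6, 3, 3, 3, 6
Reverse-coded (on a 1–7 scale, reversed = 8 − raw):
  item 3: 8 − 6 = 2
  item 4: 8 − 6 = 2
  item 6: 8 − 3 = 5
  item 7: 8 − 2 = 6
  item 8: 8 − 6 = 2
  item 12: 8 − 7 = 1
  item 13: 8 − 6 = 2
  item 14: 8 − 3 = 5
Scored: 1, 6, 2, 2, 3, 5, 6, 2, 1, 6, 1, 1, 2, 5, 3, 3, 6
Total = 55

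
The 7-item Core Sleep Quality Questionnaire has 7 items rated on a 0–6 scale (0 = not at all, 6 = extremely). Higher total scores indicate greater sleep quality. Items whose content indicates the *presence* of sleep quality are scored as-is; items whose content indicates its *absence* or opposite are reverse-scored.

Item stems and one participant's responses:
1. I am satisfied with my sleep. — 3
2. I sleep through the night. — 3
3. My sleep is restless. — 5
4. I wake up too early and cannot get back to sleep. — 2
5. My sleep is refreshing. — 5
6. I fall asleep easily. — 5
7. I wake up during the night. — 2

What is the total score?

25

Items 3, 4, 7 describe the absence/opposite of sleep quality → reverse-score.
reversed = (0+6) − raw = 6 − raw.
  item 1: 3
  item 2: 3
  item 3: 6 − 5 = 1
  item 4: 6 − 2 = 4
  item 5: 5
  item 6: 5
  item 7: 6 − 2 = 4
Total = 3 + 3 + 1 + 4 + 5 + 5 + 4 = 25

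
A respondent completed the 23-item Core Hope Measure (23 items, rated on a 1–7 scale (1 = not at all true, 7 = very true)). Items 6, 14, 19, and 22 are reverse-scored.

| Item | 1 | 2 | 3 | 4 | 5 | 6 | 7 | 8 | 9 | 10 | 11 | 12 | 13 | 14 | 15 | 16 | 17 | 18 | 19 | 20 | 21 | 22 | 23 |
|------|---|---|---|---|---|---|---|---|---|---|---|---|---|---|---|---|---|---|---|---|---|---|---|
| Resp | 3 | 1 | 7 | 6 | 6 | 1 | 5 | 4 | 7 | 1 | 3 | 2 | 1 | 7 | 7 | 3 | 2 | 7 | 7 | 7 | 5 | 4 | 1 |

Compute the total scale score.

Raw sum = 97. Reverse-scored items: 6, 14, 19, 22; their raw sum = 19.
Each reversal replaces raw with 8 − raw, changing the total by 8 − 2·raw per item.
Total = 97 + 4·8 − 2·19 = 97 + 32 − 38 = 91

91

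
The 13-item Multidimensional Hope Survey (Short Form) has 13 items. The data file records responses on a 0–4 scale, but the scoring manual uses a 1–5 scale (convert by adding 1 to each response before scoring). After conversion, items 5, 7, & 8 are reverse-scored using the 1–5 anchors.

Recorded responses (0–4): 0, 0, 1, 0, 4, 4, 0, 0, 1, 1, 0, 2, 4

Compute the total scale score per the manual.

34

Convert to 1–5: 1, 1, 2, 1, 5, 5, 1, 1, 2, 2, 1, 3, 5
Reverse-coded (reverse-coded value = 6 − response):
  item 5: 6 − 5 = 1
  item 7: 6 − 1 = 5
  item 8: 6 − 1 = 5
Scored: 1, 1, 2, 1, 1, 5, 5, 5, 2, 2, 1, 3, 5
Total = 34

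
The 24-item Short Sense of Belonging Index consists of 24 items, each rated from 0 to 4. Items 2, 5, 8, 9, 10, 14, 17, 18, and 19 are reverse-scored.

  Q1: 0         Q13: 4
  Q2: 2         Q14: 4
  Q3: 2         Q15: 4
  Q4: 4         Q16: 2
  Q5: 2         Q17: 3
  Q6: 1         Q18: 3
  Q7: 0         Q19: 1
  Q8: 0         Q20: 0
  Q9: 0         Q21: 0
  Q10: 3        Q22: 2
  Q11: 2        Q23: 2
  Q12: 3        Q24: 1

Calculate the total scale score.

Raw sum = 45. Reverse-scored items: 2, 5, 8, 9, 10, 14, 17, 18, 19; their raw sum = 18.
Each reversal replaces raw with 4 − raw, changing the total by 4 − 2·raw per item.
Total = 45 + 9·4 − 2·18 = 45 + 36 − 36 = 45

45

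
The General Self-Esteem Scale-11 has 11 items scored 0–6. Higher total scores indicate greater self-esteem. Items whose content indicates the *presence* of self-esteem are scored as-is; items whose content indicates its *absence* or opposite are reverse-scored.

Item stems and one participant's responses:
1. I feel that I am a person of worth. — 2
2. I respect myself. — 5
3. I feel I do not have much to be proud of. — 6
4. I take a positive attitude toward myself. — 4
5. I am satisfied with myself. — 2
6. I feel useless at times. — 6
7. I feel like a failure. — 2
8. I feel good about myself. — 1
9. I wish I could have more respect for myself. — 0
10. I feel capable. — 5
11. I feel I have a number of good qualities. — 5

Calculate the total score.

Items 3, 6, 7, 9 describe the absence/opposite of self-esteem → reverse-score.
on a 0–6 scale, reversed = 6 − raw.
  item 1: 2
  item 2: 5
  item 3: 6 − 6 = 0
  item 4: 4
  item 5: 2
  item 6: 6 − 6 = 0
  item 7: 6 − 2 = 4
  item 8: 1
  item 9: 6 − 0 = 6
  item 10: 5
  item 11: 5
Total = 2 + 5 + 0 + 4 + 2 + 0 + 4 + 1 + 6 + 5 + 5 = 34

34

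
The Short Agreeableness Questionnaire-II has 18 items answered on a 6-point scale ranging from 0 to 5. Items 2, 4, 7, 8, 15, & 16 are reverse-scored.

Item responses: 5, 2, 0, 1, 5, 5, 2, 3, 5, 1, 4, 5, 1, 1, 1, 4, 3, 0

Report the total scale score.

52

Raw sum = 48. Reverse-scored items: 2, 4, 7, 8, 15, 16; their raw sum = 13.
Each reversal replaces raw with 5 − raw, changing the total by 5 − 2·raw per item.
Total = 48 + 6·5 − 2·13 = 48 + 30 − 26 = 52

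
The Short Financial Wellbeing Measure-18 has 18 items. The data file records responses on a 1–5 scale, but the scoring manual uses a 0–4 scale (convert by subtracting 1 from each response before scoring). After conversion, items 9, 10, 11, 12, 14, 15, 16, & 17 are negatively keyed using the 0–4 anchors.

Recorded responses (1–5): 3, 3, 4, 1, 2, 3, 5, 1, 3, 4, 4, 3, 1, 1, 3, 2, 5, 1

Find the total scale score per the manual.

Convert to 0–4: 2, 2, 3, 0, 1, 2, 4, 0, 2, 3, 3, 2, 0, 0, 2, 1, 4, 0
Reverse-coded (reversed = (0+4) − raw = 4 − raw):
  item 9: 4 − 2 = 2
  item 10: 4 − 3 = 1
  item 11: 4 − 3 = 1
  item 12: 4 − 2 = 2
  item 14: 4 − 0 = 4
  item 15: 4 − 2 = 2
  item 16: 4 − 1 = 3
  item 17: 4 − 4 = 0
Scored: 2, 2, 3, 0, 1, 2, 4, 0, 2, 1, 1, 2, 0, 4, 2, 3, 0, 0
Total = 29

29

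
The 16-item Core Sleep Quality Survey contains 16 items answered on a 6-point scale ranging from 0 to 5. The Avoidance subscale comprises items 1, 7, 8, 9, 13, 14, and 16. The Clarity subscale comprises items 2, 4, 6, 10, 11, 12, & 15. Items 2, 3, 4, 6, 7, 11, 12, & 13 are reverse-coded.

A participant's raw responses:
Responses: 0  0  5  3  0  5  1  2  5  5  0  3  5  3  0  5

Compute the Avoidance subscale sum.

19

Avoidance items: 1, 7, 8, 9, 13, 14, 16.
Of these, items 7 & 13 are reverse-coded; reverse-coded value = 5 − response.
  item 1: 0
  item 7: 5 − 1 = 4
  item 8: 2
  item 9: 5
  item 13: 5 − 5 = 0
  item 14: 3
  item 16: 5
Sum = 0 + 4 + 2 + 5 + 0 + 3 + 5 = 19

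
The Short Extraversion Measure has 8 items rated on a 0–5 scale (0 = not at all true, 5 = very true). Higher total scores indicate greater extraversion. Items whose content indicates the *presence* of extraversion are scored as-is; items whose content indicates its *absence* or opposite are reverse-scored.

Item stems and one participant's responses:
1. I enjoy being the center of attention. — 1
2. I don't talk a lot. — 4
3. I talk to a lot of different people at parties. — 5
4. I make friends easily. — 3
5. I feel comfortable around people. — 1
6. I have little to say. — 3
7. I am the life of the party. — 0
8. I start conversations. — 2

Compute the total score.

15

Items 2, 6 describe the absence/opposite of extraversion → reverse-score.
reversed = (0+5) − raw = 5 − raw.
  item 1: 1
  item 2: 5 − 4 = 1
  item 3: 5
  item 4: 3
  item 5: 1
  item 6: 5 − 3 = 2
  item 7: 0
  item 8: 2
Total = 1 + 1 + 5 + 3 + 1 + 2 + 0 + 2 = 15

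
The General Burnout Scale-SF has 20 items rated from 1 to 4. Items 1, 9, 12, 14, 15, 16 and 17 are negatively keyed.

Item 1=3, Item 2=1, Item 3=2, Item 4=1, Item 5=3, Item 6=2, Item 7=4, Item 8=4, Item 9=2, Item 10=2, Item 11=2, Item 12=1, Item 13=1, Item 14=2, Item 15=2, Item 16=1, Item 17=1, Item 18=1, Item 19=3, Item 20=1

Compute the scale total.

50

Raw sum = 39. Negatively keyed items: 1, 9, 12, 14, 15, 16, 17; their raw sum = 12.
Each reversal replaces raw with 5 − raw, changing the total by 5 − 2·raw per item.
Total = 39 + 7·5 − 2·12 = 39 + 35 − 24 = 50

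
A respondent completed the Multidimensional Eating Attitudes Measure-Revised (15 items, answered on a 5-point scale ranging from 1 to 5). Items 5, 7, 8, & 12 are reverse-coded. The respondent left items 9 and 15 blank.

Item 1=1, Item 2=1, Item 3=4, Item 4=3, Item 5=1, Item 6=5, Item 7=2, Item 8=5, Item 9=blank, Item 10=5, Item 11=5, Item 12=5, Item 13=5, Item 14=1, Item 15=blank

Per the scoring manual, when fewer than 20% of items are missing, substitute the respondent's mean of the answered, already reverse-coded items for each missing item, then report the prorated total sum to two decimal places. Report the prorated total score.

Reverse-coded (reverse-coded value = 6 − response):
  item 5: 6 − 1 = 5
  item 7: 6 − 2 = 4
  item 8: 6 − 5 = 1
  item 12: 6 − 5 = 1
Completed scored items (13 of 15): 1, 1, 4, 3, 5, 5, 4, 1, 5, 5, 1, 5, 1; sum = 41.
Person mean = 41 / 13 ≈ 3.1538
Prorated total = (41 / 13) × 15 = 47.31 (to 2 dp)

47.31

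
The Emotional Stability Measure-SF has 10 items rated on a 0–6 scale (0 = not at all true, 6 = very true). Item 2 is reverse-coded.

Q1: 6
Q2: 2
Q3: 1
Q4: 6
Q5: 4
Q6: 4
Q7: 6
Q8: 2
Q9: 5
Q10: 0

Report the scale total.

38

Reverse-coded items use 6 − raw:
  item 2: 6 − 2 = 4
After reverse-coding: 6, 4, 1, 6, 4, 4, 6, 2, 5, 0
Total = 6 + 4 + 1 + 6 + 4 + 4 + 6 + 2 + 5 + 0 = 38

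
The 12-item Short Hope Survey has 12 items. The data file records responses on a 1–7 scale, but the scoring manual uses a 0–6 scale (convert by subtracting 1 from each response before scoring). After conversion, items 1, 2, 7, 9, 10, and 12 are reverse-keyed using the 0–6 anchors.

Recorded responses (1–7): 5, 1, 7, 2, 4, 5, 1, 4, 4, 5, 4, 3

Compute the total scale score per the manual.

Convert to 0–6: 4, 0, 6, 1, 3, 4, 0, 3, 3, 4, 3, 2
Reverse-coded (on a 0–6 scale, reversed = 6 − raw):
  item 1: 6 − 4 = 2
  item 2: 6 − 0 = 6
  item 7: 6 − 0 = 6
  item 9: 6 − 3 = 3
  item 10: 6 − 4 = 2
  item 12: 6 − 2 = 4
Scored: 2, 6, 6, 1, 3, 4, 6, 3, 3, 2, 3, 4
Total = 43

43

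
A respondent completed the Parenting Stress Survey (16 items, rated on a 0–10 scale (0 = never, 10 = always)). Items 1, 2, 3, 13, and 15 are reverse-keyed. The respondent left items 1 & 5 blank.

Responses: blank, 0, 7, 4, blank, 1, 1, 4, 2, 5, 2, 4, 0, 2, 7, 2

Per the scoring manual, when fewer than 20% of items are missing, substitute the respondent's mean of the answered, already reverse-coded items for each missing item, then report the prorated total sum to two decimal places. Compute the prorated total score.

60.57

Reverse-coded (reversed = (0+10) − raw = 10 − raw):
  item 2: 10 − 0 = 10
  item 3: 10 − 7 = 3
  item 13: 10 − 0 = 10
  item 15: 10 − 7 = 3
Completed scored items (14 of 16): 10, 3, 4, 1, 1, 4, 2, 5, 2, 4, 10, 2, 3, 2; sum = 53.
Person mean = 53 / 14 ≈ 3.7857
Prorated total = (53 / 14) × 16 = 60.57 (to 2 dp)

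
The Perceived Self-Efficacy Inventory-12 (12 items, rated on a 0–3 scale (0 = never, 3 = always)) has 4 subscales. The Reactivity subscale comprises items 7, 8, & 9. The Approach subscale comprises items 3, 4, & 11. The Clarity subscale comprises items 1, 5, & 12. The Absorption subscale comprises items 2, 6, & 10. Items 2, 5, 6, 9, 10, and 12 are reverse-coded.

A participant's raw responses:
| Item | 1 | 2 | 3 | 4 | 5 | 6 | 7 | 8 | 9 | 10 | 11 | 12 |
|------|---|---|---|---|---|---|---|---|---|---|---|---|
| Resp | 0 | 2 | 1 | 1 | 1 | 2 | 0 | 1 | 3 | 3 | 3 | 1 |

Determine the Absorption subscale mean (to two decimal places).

0.67

Absorption items: 2, 6, 10.
Of these, items 2, 6, and 10 are reverse-coded; reversed = (0+3) − raw = 3 − raw.
  item 2: 3 − 2 = 1
  item 6: 3 − 2 = 1
  item 10: 3 − 3 = 0
Sum = 1 + 1 + 0 = 2
Mean = 2 / 3 = 0.67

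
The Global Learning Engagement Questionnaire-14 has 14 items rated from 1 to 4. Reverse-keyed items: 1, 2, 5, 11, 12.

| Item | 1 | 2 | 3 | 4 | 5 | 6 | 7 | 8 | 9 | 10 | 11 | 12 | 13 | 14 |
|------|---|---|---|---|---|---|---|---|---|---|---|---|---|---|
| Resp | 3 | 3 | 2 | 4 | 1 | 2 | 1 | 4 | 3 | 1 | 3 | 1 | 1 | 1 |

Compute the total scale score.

Reverse-keyed items use 5 − raw:
  item 1: 5 − 3 = 2
  item 2: 5 − 3 = 2
  item 5: 5 − 1 = 4
  item 11: 5 − 3 = 2
  item 12: 5 − 1 = 4
After reverse-coding: 2, 2, 2, 4, 4, 2, 1, 4, 3, 1, 2, 4, 1, 1
Total = 2 + 2 + 2 + 4 + 4 + 2 + 1 + 4 + 3 + 1 + 2 + 4 + 1 + 1 = 33

33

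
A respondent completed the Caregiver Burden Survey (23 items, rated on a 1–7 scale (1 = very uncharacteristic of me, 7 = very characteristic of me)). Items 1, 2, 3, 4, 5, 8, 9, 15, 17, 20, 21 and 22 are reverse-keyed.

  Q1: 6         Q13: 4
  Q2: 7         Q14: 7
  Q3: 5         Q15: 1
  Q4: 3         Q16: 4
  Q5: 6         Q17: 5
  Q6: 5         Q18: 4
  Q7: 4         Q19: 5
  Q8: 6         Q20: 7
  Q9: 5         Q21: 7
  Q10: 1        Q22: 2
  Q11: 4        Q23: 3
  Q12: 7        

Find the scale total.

Reverse-coded items (on a 1–7 scale, reversed = 8 − raw):
  item 1: 8 − 6 = 2
  item 2: 8 − 7 = 1
  item 3: 8 − 5 = 3
  item 4: 8 − 3 = 5
  item 5: 8 − 6 = 2
  item 8: 8 − 6 = 2
  item 9: 8 − 5 = 3
  item 15: 8 − 1 = 7
  item 17: 8 − 5 = 3
  item 20: 8 − 7 = 1
  item 21: 8 − 7 = 1
  item 22: 8 − 2 = 6
After reverse-coding: 2, 1, 3, 5, 2, 5, 4, 2, 3, 1, 4, 7, 4, 7, 7, 4, 3, 4, 5, 1, 1, 6, 3
Total = 2 + 1 + 3 + 5 + 2 + 5 + 4 + 2 + 3 + 1 + 4 + 7 + 4 + 7 + 7 + 4 + 3 + 4 + 5 + 1 + 1 + 6 + 3 = 84

84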